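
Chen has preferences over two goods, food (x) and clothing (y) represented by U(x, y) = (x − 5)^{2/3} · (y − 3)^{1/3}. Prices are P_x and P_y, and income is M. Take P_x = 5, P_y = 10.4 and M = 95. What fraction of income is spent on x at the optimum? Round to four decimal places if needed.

Let x' = x−5, y' = y−3. MRS = 2·y'/x' = P_x/P_y.
Substituting into the budget: x* = 5 + 2/3·(M − 5·P_x − 3·P_y)/P_x, and y* = 3 + 1/3·(…)/P_y.
Discretionary income = 95 − 5·5 − 3·10.4 = 38.8; x* = 5 + 2/3·38.8/5 = 10.1733; y* = 3 + 1/3·38.8/10.4 = 4.2436.
Expenditure on x: 5·10.1733 = 50.8667; share = 0.5354.

share on x = 0.5354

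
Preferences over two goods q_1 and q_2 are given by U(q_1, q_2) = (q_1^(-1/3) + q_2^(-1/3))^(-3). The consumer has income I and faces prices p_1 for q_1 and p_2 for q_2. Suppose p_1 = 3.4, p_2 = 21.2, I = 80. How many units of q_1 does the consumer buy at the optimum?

MRS = MU_q_1/MU_q_2 = (q_2/q_1)^(4/3). Set equal to p_1/p_2.
Hence q_2/q_1 = (p_1/p_2)^(1/(4/3)), i.e. raised to the 0.75 power.
With the ratio pinned down, the budget gives q_1* = I/(p_1 + p_2·(q_2/q_1)) and q_2* = (q_2/q_1)·q_1*.
Numerically q_2/q_1 = 0.25343, so q_1* = 80/(3.4 + 21.2·0.25343) = 9.1192.

q_1* = 9.1192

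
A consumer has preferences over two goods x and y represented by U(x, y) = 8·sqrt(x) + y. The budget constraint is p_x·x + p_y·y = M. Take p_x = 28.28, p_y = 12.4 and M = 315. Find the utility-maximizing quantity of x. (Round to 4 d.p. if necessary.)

x* = 3.0761

Solve: √x = 4·p_y/p_x, so x*(p_x,p_y) = (4·p_y/p_x)², and y* = (M − p_x·x*)/p_y.
Plugging in: x* = (4·12.4/28.28)² = 3.0761.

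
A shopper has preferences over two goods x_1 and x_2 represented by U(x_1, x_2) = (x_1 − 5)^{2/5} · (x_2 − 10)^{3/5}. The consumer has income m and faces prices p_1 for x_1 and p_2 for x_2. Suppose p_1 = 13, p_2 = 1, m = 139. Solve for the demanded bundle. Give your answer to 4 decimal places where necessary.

Substituting into the budget: x_1* = 5 + 0.4·(m − 5·p_1 − 10·p_2)/p_1, and x_2* = 10 + 0.6·(…)/p_2.
Discretionary income = 139 − 5·13 − 10·1 = 64; x_1* = 5 + 0.4·64/13 = 6.9692; x_2* = 10 + 0.6·64/1 = 48.4.

x_1* = 6.9692, x_2* = 48.4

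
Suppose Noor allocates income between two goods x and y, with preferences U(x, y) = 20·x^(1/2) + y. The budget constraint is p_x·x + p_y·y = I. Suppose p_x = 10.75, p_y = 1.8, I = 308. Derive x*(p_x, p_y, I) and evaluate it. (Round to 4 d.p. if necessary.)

Utility is quasi-linear in y; the FOC for x is 10/√x = p_x/p_y.
Thus x* = (10·p_y/p_x)² — independent of I — with the rest of income spent on y.
Plugging in: x* = (10·1.8/10.75)² = 2.8037.

x* = 2.8037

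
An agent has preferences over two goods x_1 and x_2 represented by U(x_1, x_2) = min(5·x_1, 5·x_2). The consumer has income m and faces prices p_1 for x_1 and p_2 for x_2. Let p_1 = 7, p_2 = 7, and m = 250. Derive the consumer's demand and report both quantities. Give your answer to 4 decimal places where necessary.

With perfect complements, no substitution: consume in ratio x_1:x_2 = 5:5.
Budget: p_1·x_1 + p_2·x_1 = m, so (5·p_1 + 5·p_2)·x_1 = 5·m.
Demand: x_1*(p_1,p_2,m) = 5·m/(5·p_1 + 5·p_2), x_2* = 5·m/(5·p_1 + 5·p_2).
Here 5·7 + 5·7 = 70, giving x_1* = 17.8571 and x_2* = 17.8571.

x_1* = 17.8571, x_2* = 17.8571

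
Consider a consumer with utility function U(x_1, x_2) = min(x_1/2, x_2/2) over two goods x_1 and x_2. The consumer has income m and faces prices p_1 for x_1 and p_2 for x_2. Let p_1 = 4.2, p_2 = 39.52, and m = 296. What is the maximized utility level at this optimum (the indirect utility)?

Leontief preferences: the optimum is at the kink where x_1/2 = x_2/2, i.e. x_2 = x_1.
Budget: p_1·x_1 + p_2·x_1 = m, so (2·p_1 + 2·p_2)·x_1 = 2·m.
Demand: x_1*(p_1,p_2,m) = 2·m/(2·p_1 + 2·p_2), x_2* = 2·m/(2·p_1 + 2·p_2).
Here 2·4.2 + 2·39.52 = 87.44, giving x_1* = 6.7704 and x_2* = 6.7704.
Utility at the optimum: U(6.7704, 6.7704) = 3.3852.

V = 3.3852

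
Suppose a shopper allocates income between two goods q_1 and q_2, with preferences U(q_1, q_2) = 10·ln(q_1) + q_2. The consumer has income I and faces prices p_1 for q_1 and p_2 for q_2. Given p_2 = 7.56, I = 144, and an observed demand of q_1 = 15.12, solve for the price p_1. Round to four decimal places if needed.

p_1 = 5

MU_q_1 = 10/q_1, MU_q_2 = 1. Tangency: 10/q_1 = p_1/p_2.
So q_1*(p_1,p_2) = 10·p_2/p_1, independent of income; and q_2* = (I − 10·p_2)/p_2.
Set q_1* = 15.12 in the demand function and solve for p_1: p_1 = 5.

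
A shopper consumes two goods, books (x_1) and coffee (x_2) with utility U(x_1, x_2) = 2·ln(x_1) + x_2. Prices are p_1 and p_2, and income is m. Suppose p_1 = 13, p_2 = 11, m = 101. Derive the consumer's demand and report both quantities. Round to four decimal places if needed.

x_1* = 1.6923, x_2* = 7.1818

Set MRS = p_1/p_2: (2/x_1)/1 = p_1/p_2.
So x_1*(p_1,p_2) = 2·p_2/p_1, independent of income; and x_2* = (m − 2·p_2)/p_2.
At the given prices: x_1* = 2·11/13 = 1.6923, and x_2* = 7.1818.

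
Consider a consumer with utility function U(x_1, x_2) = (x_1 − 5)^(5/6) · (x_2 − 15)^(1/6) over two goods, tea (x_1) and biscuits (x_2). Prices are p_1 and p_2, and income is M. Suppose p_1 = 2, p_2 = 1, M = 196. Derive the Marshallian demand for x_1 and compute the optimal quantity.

x_1* = 76.25

Let x_1' = x_1−5, x_2' = x_2−15. MRS = 5·x_2'/x_1' = p_1/p_2.
Substituting into the budget: x_1* = 5 + 5/6·(M − 5·p_1 − 15·p_2)/p_1, and x_2* = 15 + 1/6·(…)/p_2.
Discretionary income = 196 − 5·2 − 15·1 = 171; x_1* = 5 + 5/6·171/2 = 76.25.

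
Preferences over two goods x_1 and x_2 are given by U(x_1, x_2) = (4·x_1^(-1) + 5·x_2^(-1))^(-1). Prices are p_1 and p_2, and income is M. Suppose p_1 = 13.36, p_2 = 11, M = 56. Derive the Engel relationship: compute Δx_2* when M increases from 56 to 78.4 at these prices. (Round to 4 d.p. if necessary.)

MRS = MU_x_1/MU_x_2 = (4/5)·(x_2/x_1)^(2). Set equal to p_1/p_2.
Hence x_2/x_1 = ((5/4)·p_1/p_2)^(1/(2)), i.e. raised to the 0.5 power.
With the ratio pinned down, the budget gives x_1* = M/(p_1 + p_2·(x_2/x_1)) and x_2* = (x_2/x_1)·x_1*.
Numerically x_2/x_1 = 1.232145, so x_1* = 56/(13.36 + 11·1.232145) = 2.0807 and x_2* = 1.232145·2.0807 = 2.5638.
At M' = 78.4: x_2* = 3.5893. Change: 3.5893 − 2.5638 = 1.0255.

Δx_2* = 1.0255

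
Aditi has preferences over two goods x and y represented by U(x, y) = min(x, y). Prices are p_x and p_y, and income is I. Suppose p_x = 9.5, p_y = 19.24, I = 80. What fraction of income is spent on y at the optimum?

share on y = 0.6695

Demand: x*(p_x,p_y,I) = I/(p_x + p_y), y* = I/(p_x + p_y).
Here 9.5 + 19.24 = 28.74, giving x* = 2.7836 and y* = 2.7836.
Expenditure on y: 19.24·2.7836 = 53.556; share = 0.6695.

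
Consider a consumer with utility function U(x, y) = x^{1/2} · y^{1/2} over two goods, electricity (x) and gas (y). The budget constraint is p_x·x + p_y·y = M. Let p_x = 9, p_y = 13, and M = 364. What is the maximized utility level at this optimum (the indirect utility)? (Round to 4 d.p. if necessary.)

Demand: x*(p_x,p_y,M) = 0.5·M/p_x and y* = 0.5·M/p_y.
At p_x=9, p_y=13, M=364: x* = 0.5·364/9 = 20.2222, y* = 14.
Utility at the optimum: U(20.2222, 14) = 16.8259.

V = 16.8259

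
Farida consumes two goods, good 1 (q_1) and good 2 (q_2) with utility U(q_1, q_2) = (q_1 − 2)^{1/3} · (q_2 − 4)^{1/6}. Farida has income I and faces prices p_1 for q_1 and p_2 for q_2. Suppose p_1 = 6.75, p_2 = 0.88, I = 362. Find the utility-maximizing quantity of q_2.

q_2* = 134.6742

Let q_1' = q_1−2, q_2' = q_2−4. MRS = 2·q_2'/q_1' = p_1/p_2.
Substituting into the budget: q_1* = 2 + 2/3·(I − 2·p_1 − 4·p_2)/p_1, and q_2* = 4 + 1/3·(…)/p_2.
Discretionary income = 362 − 2·6.75 − 4·0.88 = 344.98; q_2* = 4 + 1/3·344.98/0.88 = 134.6742.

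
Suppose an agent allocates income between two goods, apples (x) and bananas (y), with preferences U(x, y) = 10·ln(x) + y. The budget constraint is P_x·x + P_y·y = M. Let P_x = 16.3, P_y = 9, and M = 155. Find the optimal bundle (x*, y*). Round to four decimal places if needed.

x* = 5.5215, y* = 7.2222

Set MRS = P_x/P_y: (10/x)/1 = P_x/P_y.
So x*(P_x,P_y) = 10·P_y/P_x, independent of income; and y* = (M − 10·P_y)/P_y.
At the given prices: x* = 10·9/16.3 = 5.5215, and y* = 7.2222.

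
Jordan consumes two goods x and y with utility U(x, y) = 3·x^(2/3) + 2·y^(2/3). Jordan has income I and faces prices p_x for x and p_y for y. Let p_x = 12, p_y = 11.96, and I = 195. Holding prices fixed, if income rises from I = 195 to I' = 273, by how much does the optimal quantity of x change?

Δx* = 5.0066

MRS = MU_x/MU_y = (3/2)·(y/x)^(1/3). Set equal to p_x/p_y.
Solve for the ratio: y/x = [(2/3)·p_x/p_y]^(3).
Substitute y = (y/x)·x into the budget: x* = I/(p_x + p_y·(y/x)).
Numerically y/x = 0.299279, so x* = 195/(12 + 11.96·0.299279) = 12.5165.
At I' = 273: x* = 17.5232. Change: 17.5232 − 12.5165 = 5.0066.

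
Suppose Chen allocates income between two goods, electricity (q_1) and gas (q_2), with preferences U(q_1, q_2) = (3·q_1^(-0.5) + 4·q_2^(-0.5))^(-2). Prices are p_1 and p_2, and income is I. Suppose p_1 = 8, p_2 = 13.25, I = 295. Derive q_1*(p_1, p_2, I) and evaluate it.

From the CES first-order condition, (3/4)·(q_2/q_1)^(1.5) = p_1/p_2.
Hence q_2/q_1 = ((4/3)·p_1/p_2)^(1/(1.5)), i.e. raised to the 2/3 power.
With the ratio pinned down, the budget gives q_1* = I/(p_1 + p_2·(q_2/q_1)) and q_2* = (q_2/q_1)·q_1*.
Numerically q_2/q_1 = 0.865383, so q_1* = 295/(8 + 13.25·0.865383) = 15.1544.

q_1* = 15.1544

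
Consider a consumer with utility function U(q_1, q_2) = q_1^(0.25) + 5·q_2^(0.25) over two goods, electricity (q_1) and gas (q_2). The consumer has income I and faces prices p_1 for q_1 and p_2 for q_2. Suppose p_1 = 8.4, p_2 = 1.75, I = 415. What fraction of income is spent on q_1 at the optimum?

share on q_1 = 0.0648

MRS = MU_q_1/MU_q_2 = (1/5)·(q_2/q_1)^(0.75). Set equal to p_1/p_2.
Solve for the ratio: q_2/q_1 = [5·p_1/p_2]^(4/3).
With the ratio pinned down, the budget gives q_1* = I/(p_1 + p_2·(q_2/q_1)) and q_2* = (q_2/q_1)·q_1*.
Numerically q_2/q_1 = 69.227979, so q_1* = 415/(8.4 + 1.75·69.227979) = 3.2034 and q_2* = 69.227979·3.2034 = 221.7664.
Expenditure on q_1: 8.4·3.2034 = 26.9087; share = 0.0648.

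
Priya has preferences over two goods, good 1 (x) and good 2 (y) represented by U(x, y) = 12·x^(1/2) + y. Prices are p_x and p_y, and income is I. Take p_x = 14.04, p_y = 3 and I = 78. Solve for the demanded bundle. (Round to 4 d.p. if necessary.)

x* = 1.6437, y* = 18.3077

Solve: √x = 6·p_y/p_x, so x*(p_x,p_y) = (6·p_y/p_x)², and y* = (I − p_x·x*)/p_y.
Plugging in: x* = (6·3/14.04)² = 1.6437, y* = 18.3077.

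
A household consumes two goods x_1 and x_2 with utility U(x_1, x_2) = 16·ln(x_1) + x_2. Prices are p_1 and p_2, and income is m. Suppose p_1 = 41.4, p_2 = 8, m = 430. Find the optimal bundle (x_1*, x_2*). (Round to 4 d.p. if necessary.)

x_1* = 3.0918, x_2* = 37.75

MU_x_1 = 16/x_1, MU_x_2 = 1. Tangency: 16/x_1 = p_1/p_2.
So x_1*(p_1,p_2) = 16·p_2/p_1, independent of income; and x_2* = (m − 16·p_2)/p_2.
At the given prices: x_1* = 16·8/41.4 = 3.0918, and x_2* = 37.75.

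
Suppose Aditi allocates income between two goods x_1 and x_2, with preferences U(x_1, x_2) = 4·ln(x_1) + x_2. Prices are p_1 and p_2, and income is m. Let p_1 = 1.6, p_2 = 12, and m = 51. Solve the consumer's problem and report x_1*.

x_1* = 30

MU_x_1 = 4/x_1, MU_x_2 = 1. Tangency: 4/x_1 = p_1/p_2.
So x_1*(p_1,p_2) = 4·p_2/p_1, independent of income; and x_2* = (m − 4·p_2)/p_2.
At the given prices: x_1* = 4·12/1.6 = 30.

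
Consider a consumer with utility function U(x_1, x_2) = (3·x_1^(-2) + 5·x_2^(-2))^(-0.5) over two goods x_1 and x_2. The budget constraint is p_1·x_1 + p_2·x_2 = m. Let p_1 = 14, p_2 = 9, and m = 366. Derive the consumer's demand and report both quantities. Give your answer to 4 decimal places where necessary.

x_1* = 13.8826, x_2* = 19.0714

MRS = MU_x_1/MU_x_2 = (3/5)·(x_2/x_1)^(3). Set equal to p_1/p_2.
Solve for the ratio: x_2/x_1 = [(5/3)·p_1/p_2]^(1/3).
Substitute x_2 = (x_2/x_1)·x_1 into the budget: x_1* = m/(p_1 + p_2·(x_2/x_1)).
Numerically x_2/x_1 = 1.373762, so x_1* = 366/(14 + 9·1.373762) = 13.8826 and x_2* = 1.373762·13.8826 = 19.0714.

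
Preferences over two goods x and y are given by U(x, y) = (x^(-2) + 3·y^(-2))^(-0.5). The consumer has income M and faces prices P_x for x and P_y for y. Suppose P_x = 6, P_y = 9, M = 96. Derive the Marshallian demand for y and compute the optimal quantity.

MU_x ∝ x^(-3), MU_y ∝ 3·y^(-3), so MRS = (1/3)·(y/x)^(3) = P_x/P_y.
Hence y/x = (3·P_x/P_y)^(1/(3)), i.e. raised to the 1/3 power.
With the ratio pinned down, the budget gives x* = M/(P_x + P_y·(y/x)) and y* = (y/x)·x*.
Numerically y/x = 1.259921, so x* = 96/(6 + 9·1.259921) = 5.5366 and y* = 1.259921·5.5366 = 6.9756.

y* = 6.9756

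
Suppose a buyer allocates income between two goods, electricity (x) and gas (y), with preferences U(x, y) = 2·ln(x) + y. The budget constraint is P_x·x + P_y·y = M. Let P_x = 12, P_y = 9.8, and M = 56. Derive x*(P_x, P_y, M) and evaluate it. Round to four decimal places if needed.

x* = 1.6333

So x*(P_x,P_y) = 2·P_y/P_x, independent of income; and y* = (M − 2·P_y)/P_y.
At the given prices: x* = 2·9.8/12 = 1.6333.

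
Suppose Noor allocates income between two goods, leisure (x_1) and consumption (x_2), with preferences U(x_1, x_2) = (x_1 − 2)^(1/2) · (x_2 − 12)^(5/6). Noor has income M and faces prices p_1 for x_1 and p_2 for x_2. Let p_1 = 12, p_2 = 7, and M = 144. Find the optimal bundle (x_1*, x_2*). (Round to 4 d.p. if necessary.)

x_1* = 3.125, x_2* = 15.2143

Discretionary income = 144 − 2·12 − 12·7 = 36; x_1* = 2 + 0.375·36/12 = 3.125; x_2* = 12 + 0.625·36/7 = 15.2143.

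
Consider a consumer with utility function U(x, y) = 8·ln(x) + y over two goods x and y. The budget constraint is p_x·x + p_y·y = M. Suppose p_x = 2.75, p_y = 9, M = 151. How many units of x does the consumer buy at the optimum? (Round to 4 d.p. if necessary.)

x* = 26.1818

MU_x = 8/x, MU_y = 1. Tangency: 8/x = p_x/p_y.
So x*(p_x,p_y) = 8·p_y/p_x, independent of income; and y* = (M − 8·p_y)/p_y.
At the given prices: x* = 8·9/2.75 = 26.1818.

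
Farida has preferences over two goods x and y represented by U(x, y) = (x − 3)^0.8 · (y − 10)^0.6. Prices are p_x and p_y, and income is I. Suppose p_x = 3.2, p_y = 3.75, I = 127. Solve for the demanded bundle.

x* = 17.2679, y* = 19.1314

Let x' = x−3, y' = y−10. MRS = (4/3)·y'/x' = p_x/p_y.
Substituting into the budget: x* = 3 + 4/7·(I − 3·p_x − 10·p_y)/p_x, and y* = 10 + 3/7·(…)/p_y.
Discretionary income = 127 − 3·3.2 − 10·3.75 = 79.9; x* = 3 + 4/7·79.9/3.2 = 17.2679; y* = 10 + 3/7·79.9/3.75 = 19.1314.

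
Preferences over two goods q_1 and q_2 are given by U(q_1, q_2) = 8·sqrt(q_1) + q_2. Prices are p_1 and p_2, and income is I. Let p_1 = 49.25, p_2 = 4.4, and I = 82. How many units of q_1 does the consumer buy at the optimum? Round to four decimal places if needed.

q_1* = 0.1277

Utility is quasi-linear in q_2; the FOC for q_1 is 4/√q_1 = p_1/p_2.
Thus q_1* = (4·p_2/p_1)² — independent of I — with the rest of income spent on q_2.
Plugging in: q_1* = (4·4.4/49.25)² = 0.1277.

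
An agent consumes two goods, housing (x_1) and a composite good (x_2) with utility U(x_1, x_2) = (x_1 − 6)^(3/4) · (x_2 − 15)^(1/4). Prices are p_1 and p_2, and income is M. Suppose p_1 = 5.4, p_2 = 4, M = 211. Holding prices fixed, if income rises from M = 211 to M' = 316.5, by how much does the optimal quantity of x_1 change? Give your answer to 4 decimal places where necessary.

Δx_1* = 14.6528

This is Cobb-Douglas in (x_1−6, x_2−15): tangency gives 0.75·p_2·(x_2−15) = 0.25·p_1·(x_1−6).
Substituting into the budget: x_1* = 6 + 0.75·(M − 6·p_1 − 15·p_2)/p_1, and x_2* = 15 + 0.25·(…)/p_2.
Discretionary income = 211 − 6·5.4 − 15·4 = 118.6; x_1* = 6 + 0.75·118.6/5.4 = 22.4722.
At M' = 316.5: x_1* = 37.125. Change: 37.125 − 22.4722 = 14.6528.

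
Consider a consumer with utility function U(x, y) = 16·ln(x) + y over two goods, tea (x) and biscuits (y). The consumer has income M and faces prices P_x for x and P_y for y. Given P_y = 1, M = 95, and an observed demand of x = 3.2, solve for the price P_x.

P_x = 5

MU_x = 16/x, MU_y = 1. Tangency: 16/x = P_x/P_y.
So x*(P_x,P_y) = 16·P_y/P_x, independent of income; and y* = (M − 16·P_y)/P_y.
Set x* = 3.2 in the demand function and solve for P_x: P_x = 5.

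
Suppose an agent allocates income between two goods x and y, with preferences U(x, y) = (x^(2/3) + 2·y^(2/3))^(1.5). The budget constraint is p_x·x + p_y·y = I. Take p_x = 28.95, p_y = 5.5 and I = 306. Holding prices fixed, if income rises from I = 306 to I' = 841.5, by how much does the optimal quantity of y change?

MU_x ∝ x^(-1/3), MU_y ∝ 2·y^(-1/3), so MRS = (1/2)·(y/x)^(1/3) = p_x/p_y.
Hence y/x = (2·p_x/p_y)^(1/(1/3)), i.e. raised to the 3 power.
With the ratio pinned down, the budget gives x* = I/(p_x + p_y·(y/x)) and y* = (y/x)·x*.
Numerically y/x = 1166.668905, so x* = 306/(28.95 + 5.5·1166.668905) = 0.0475 and y* = 1166.668905·0.0475 = 55.3865.
At I' = 841.5: y* = 152.3128. Change: 152.3128 − 55.3865 = 96.9263.

Δy* = 96.9263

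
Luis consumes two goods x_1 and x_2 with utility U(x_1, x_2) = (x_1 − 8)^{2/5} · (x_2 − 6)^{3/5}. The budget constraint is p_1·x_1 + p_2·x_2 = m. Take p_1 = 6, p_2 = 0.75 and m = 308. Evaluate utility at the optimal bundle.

Let x_1' = x_1−8, x_2' = x_2−6. MRS = (2/3)·x_2'/x_1' = p_1/p_2.
After buying the subsistence bundle (8, 6), a share 0.4 of the remaining income goes to x_1: x_1* = 8 + 0.4·(m − 8p_1 − 6p_2)/p_1.
Discretionary income = 308 − 8·6 − 6·0.75 = 255.5; x_1* = 8 + 0.4·255.5/6 = 25.0333; x_2* = 6 + 0.6·255.5/0.75 = 210.4.
Utility at the optimum: U(25.0333, 210.4) = 75.6499.

V = 75.6499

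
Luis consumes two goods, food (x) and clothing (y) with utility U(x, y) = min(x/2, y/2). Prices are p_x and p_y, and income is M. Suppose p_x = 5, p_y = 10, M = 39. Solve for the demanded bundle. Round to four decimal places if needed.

x* = 2.6, y* = 2.6

Leontief preferences: the optimum is at the kink where x/2 = y/2, i.e. y = x.
Budget: p_x·x + p_y·x = M, so (2·p_x + 2·p_y)·x = 2·M.
Demand: x*(p_x,p_y,M) = 2·M/(2·p_x + 2·p_y), y* = 2·M/(2·p_x + 2·p_y).
Here 2·5 + 2·10 = 30, giving x* = 2.6 and y* = 2.6.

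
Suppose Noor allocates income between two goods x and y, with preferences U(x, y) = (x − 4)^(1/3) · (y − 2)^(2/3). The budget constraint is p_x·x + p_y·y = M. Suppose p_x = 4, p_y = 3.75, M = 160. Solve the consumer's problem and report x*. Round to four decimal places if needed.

x* = 15.375

Let x' = x−4, y' = y−2. MRS = (1/2)·y'/x' = p_x/p_y.
Substituting into the budget: x* = 4 + 1/3·(M − 4·p_x − 2·p_y)/p_x, and y* = 2 + 2/3·(…)/p_y.
Discretionary income = 160 − 4·4 − 2·3.75 = 136.5; x* = 4 + 1/3·136.5/4 = 15.375.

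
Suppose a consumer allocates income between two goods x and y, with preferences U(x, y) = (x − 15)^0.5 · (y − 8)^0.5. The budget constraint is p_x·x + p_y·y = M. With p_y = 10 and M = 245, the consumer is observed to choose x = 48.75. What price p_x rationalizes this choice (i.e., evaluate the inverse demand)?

p_x = 2

MRS = (y−8)/(x−15). Tangency with p_x/p_y gives y−8 = (p_x/p_y)·(x−15).
After buying the subsistence bundle (15, 8), a share 0.5 of the remaining income goes to x: x* = 15 + 0.5·(M − 15p_x − 8p_y)/p_x.
Set x* = 48.75 in the demand function and solve for p_x: p_x = 2.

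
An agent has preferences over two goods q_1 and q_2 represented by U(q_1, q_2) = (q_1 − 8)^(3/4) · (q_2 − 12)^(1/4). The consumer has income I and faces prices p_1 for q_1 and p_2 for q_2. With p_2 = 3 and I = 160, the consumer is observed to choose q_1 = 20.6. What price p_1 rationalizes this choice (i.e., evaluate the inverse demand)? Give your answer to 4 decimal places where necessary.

p_1 = 5

MRS = 3·(q_2−12)/(q_1−8). Tangency with p_1/p_2 gives q_2−12 = (1/3)·(p_1/p_2)·(q_1−8).
Substituting into the budget: q_1* = 8 + 0.75·(I − 8·p_1 − 12·p_2)/p_1, and q_2* = 12 + 0.25·(…)/p_2.
Set q_1* = 20.6 in the demand function and solve for p_1: p_1 = 5.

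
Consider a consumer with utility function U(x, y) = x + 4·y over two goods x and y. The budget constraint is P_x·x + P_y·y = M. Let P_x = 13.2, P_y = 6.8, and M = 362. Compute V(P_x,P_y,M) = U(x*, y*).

V = 212.9412

y gives more utility per dollar, so spend all income on y: y* = M/P_y, x* = 0.
Numerically: x* = 0, y* = 53.2353.
Utility at the optimum: U(0, 53.2353) = 212.9412.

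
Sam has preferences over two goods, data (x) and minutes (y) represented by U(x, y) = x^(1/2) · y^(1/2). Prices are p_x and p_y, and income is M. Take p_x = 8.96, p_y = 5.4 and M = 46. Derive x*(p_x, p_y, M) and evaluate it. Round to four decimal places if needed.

x* = 2.567

Tangency: MRS = y/x = p_x/p_y.
Rearranging, p_y·y = p_x·x. Substituting into the budget gives p_x·x·(1 + 1) = M.
Demand: x*(p_x,p_y,M) = 0.5·M/p_x and y* = 0.5·M/p_y.
At p_x=8.96, p_y=5.4, M=46: x* = 0.5·46/8.96 = 2.567.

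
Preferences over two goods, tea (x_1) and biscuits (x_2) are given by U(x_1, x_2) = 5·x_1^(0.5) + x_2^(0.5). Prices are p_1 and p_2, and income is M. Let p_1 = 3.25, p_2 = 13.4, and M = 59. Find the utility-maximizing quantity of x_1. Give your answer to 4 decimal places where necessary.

MRS = MU_x_1/MU_x_2 = 5·(x_2/x_1)^(0.5). Set equal to p_1/p_2.
Solve for the ratio: x_2/x_1 = [(1/5)·p_1/p_2]^(2).
With the ratio pinned down, the budget gives x_1* = M/(p_1 + p_2·(x_2/x_1)) and x_2* = (x_2/x_1)·x_1*.
Numerically x_2/x_1 = 0.002353, so x_1* = 59/(3.25 + 13.4·0.002353) = 17.9794.

x_1* = 17.9794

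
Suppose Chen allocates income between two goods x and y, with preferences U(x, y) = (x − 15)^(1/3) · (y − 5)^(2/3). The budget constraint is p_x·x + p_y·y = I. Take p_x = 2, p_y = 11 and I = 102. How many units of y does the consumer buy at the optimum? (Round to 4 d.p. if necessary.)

y* = 6.0303

Let x' = x−15, y' = y−5. MRS = (1/2)·y'/x' = p_x/p_y.
After buying the subsistence bundle (15, 5), a share 1/3 of the remaining income goes to x: x* = 15 + 1/3·(I − 15p_x − 5p_y)/p_x.
Discretionary income = 102 − 15·2 − 5·11 = 17; y* = 5 + 2/3·17/11 = 6.0303.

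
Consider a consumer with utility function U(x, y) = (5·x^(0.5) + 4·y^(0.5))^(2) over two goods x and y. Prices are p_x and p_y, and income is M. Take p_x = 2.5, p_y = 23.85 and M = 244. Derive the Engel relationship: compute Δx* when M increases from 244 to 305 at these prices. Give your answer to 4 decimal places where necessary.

MU_x ∝ 5·x^(-0.5), MU_y ∝ 4·y^(-0.5), so MRS = (5/4)·(y/x)^(0.5) = p_x/p_y.
Hence y/x = ((4/5)·p_x/p_y)^(1/(0.5)), i.e. raised to the 2 power.
With the ratio pinned down, the budget gives x* = M/(p_x + p_y·(y/x)) and y* = (y/x)·x*.
Numerically y/x = 0.007032, so x* = 244/(2.5 + 23.85·0.007032) = 91.464.
At M' = 305: x* = 114.3301. Change: 114.3301 − 91.464 = 22.866.

Δx* = 22.866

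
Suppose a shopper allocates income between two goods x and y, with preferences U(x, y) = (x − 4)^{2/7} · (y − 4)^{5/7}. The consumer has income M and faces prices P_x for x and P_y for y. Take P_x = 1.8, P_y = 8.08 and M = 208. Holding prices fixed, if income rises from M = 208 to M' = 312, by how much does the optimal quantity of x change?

Δx* = 16.5079

Let x' = x−4, y' = y−4. MRS = (2/5)·y'/x' = P_x/P_y.
Substituting into the budget: x* = 4 + 2/7·(M − 4·P_x − 4·P_y)/P_x, and y* = 4 + 5/7·(…)/P_y.
Discretionary income = 208 − 4·1.8 − 4·8.08 = 168.48; x* = 4 + 2/7·168.48/1.8 = 30.7429.
At M' = 312: x* = 47.2508. Change: 47.2508 − 30.7429 = 16.5079.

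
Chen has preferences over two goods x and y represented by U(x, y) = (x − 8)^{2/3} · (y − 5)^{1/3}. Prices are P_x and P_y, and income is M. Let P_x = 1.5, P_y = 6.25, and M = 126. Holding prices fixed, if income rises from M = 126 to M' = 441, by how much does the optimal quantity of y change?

Δy* = 16.8

MRS = 2·(y−5)/(x−8). Tangency with P_x/P_y gives y−5 = (1/2)·(P_x/P_y)·(x−8).
After buying the subsistence bundle (8, 5), a share 2/3 of the remaining income goes to x: x* = 8 + 2/3·(M − 8P_x − 5P_y)/P_x.
Discretionary income = 126 − 8·1.5 − 5·6.25 = 82.75; y* = 5 + 1/3·82.75/6.25 = 9.4133.
At M' = 441: y* = 26.2133. Change: 26.2133 − 9.4133 = 16.8.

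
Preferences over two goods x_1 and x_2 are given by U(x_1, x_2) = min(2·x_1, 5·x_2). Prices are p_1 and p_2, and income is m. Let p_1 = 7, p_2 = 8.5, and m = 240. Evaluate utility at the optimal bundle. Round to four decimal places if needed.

V = 46.1538

Leontief preferences: the optimum is at the kink where x_1/5 = x_2/2, i.e. x_2 = (2/5)·x_1.
Budget: p_1·x_1 + p_2·(2/5)·x_1 = m, so (5·p_1 + 2·p_2)·x_1 = 5·m.
Demand: x_1*(p_1,p_2,m) = 5·m/(5·p_1 + 2·p_2), x_2* = 2·m/(5·p_1 + 2·p_2).
Here 5·7 + 2·8.5 = 52, giving x_1* = 23.0769 and x_2* = 9.2308.
Utility at the optimum: U(23.0769, 9.2308) = 46.1538.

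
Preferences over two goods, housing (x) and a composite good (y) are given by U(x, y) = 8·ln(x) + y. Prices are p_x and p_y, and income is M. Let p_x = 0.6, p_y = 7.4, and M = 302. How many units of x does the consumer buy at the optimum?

x* = 98.6667

Set MRS = p_x/p_y: (8/x)/1 = p_x/p_y.
So x*(p_x,p_y) = 8·p_y/p_x, independent of income; and y* = (M − 8·p_y)/p_y.
At the given prices: x* = 8·7.4/0.6 = 98.6667.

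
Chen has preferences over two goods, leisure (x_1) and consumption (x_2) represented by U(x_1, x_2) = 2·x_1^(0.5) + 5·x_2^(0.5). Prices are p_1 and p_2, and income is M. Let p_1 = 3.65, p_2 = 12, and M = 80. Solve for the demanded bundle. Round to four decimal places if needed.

x_1* = 7.5552, x_2* = 4.3686

MRS = MU_x_1/MU_x_2 = (2/5)·(x_2/x_1)^(0.5). Set equal to p_1/p_2.
Solve for the ratio: x_2/x_1 = [(5/2)·p_1/p_2]^(2).
With the ratio pinned down, the budget gives x_1* = M/(p_1 + p_2·(x_2/x_1)) and x_2* = (x_2/x_1)·x_1*.
Numerically x_2/x_1 = 0.578234, so x_1* = 80/(3.65 + 12·0.578234) = 7.5552 and x_2* = 0.578234·7.5552 = 4.3686.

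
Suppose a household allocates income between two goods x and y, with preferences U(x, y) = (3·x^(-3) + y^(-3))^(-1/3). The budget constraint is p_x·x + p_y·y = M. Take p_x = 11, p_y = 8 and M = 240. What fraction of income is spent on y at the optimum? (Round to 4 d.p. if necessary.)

share on y = 0.3744

From the CES first-order condition, 3·(y/x)^(4) = p_x/p_y.
Solve for the ratio: y/x = [(1/3)·p_x/p_y]^(0.25).
With the ratio pinned down, the budget gives x* = M/(p_x + p_y·(y/x)) and y* = (y/x)·x*.
Numerically y/x = 0.822802, so x* = 240/(11 + 8·0.822802) = 13.65 and y* = 0.822802·13.65 = 11.2312.
Expenditure on y: 8·11.2312 = 89.85; share = 0.3744.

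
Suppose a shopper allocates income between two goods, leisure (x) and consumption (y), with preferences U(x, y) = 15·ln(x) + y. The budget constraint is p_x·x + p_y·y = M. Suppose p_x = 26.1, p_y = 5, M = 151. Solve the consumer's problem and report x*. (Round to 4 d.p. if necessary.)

x* = 2.8736

MU_x = 15/x, MU_y = 1. Tangency: 15/x = p_x/p_y.
So x*(p_x,p_y) = 15·p_y/p_x, independent of income; and y* = (M − 15·p_y)/p_y.
At the given prices: x* = 15·5/26.1 = 2.8736.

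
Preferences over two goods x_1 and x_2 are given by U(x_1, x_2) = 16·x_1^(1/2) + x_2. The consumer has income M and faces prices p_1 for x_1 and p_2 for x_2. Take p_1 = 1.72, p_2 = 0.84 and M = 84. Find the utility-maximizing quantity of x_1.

x_1* = 15.2645

Utility is quasi-linear in x_2; the FOC for x_1 is 8/√x_1 = p_1/p_2.
Thus x_1* = (8·p_2/p_1)² — independent of M — with the rest of income spent on x_2.
Plugging in: x_1* = (8·0.84/1.72)² = 15.2645.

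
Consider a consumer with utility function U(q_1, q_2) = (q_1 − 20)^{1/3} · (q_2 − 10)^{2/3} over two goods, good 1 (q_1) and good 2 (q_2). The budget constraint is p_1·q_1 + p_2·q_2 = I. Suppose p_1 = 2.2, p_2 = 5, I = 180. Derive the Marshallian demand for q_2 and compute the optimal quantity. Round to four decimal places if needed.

Let q_1' = q_1−20, q_2' = q_2−10. MRS = (1/2)·q_2'/q_1' = p_1/p_2.
Substituting into the budget: q_1* = 20 + 1/3·(I − 20·p_1 − 10·p_2)/p_1, and q_2* = 10 + 2/3·(…)/p_2.
Discretionary income = 180 − 20·2.2 − 10·5 = 86; q_2* = 10 + 2/3·86/5 = 21.4667.

q_2* = 21.4667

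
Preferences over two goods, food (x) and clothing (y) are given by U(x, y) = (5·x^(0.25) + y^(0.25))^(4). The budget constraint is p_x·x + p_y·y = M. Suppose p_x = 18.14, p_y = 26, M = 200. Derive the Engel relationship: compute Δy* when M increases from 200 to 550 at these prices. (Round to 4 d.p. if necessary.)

Δy* = 1.2652

From the CES first-order condition, 5·(y/x)^(0.75) = p_x/p_y.
Solve for the ratio: y/x = [(1/5)·p_x/p_y]^(4/3).
With the ratio pinned down, the budget gives x* = M/(p_x + p_y·(y/x)) and y* = (y/x)·x*.
Numerically y/x = 0.072376, so x* = 200/(18.14 + 26·0.072376) = 9.9891 and y* = 0.072376·9.9891 = 0.723.
At M' = 550: y* = 1.9882. Change: 1.9882 − 0.723 = 1.2652.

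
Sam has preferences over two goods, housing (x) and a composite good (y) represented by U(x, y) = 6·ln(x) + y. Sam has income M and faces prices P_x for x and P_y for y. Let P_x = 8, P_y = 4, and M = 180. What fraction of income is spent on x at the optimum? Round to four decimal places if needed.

Set MRS = P_x/P_y: (6/x)/1 = P_x/P_y.
So x*(P_x,P_y) = 6·P_y/P_x, independent of income; and y* = (M − 6·P_y)/P_y.
At the given prices: x* = 6·4/8 = 3, and y* = 39.
Expenditure on x: 8·3 = 24; share = 0.1333.

share on x = 0.1333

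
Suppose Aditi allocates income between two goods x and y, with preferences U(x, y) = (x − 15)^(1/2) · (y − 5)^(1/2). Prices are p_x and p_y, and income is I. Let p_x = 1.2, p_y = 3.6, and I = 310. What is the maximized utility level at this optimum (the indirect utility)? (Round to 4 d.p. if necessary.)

Let x' = x−15, y' = y−5. MRS = y'/x' = p_x/p_y.
After buying the subsistence bundle (15, 5), a share 0.5 of the remaining income goes to x: x* = 15 + 0.5·(I − 15p_x − 5p_y)/p_x.
Discretionary income = 310 − 15·1.2 − 5·3.6 = 274; x* = 15 + 0.5·274/1.2 = 129.1667; y* = 5 + 0.5·274/3.6 = 43.0556.
Utility at the optimum: U(129.1667, 43.0556) = 65.9142.

V = 65.9142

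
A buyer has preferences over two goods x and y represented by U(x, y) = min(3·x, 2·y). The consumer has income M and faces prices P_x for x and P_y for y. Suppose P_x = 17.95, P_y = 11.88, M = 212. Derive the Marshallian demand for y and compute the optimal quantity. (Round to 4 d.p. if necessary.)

Demand: x*(P_x,P_y,M) = 2·M/(2·P_x + 3·P_y), y* = 3·M/(2·P_x + 3·P_y).
Here 2·17.95 + 3·11.88 = 71.54, giving y* = 8.8901.

y* = 8.8901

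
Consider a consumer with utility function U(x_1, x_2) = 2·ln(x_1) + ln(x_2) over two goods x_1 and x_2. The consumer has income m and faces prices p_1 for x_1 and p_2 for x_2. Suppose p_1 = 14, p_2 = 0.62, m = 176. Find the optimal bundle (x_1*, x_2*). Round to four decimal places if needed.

The MRS is 2·x_2/x_1. Set MRS = p_1/p_2.
Rearranging, p_2·x_2 = (1/2)·p_1·x_1. Substituting into the budget gives p_1·x_1·(1 + (1/2)) = m.
Demand: x_1*(p_1,p_2,m) = 2/3·m/p_1 and x_2* = 1/3·m/p_2.
At p_1=14, p_2=0.62, m=176: x_1* = 2/3·176/14 = 8.381, x_2* = 94.6237.

x_1* = 8.381, x_2* = 94.6237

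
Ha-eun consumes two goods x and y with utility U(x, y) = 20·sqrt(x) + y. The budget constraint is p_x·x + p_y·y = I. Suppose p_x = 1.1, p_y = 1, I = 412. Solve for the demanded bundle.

x* = 82.6446, y* = 321.0909

Utility is quasi-linear in y; the FOC for x is 10/√x = p_x/p_y.
Thus x* = (10·p_y/p_x)² — independent of I — with the rest of income spent on y.
Plugging in: x* = (10·1/1.1)² = 82.6446, y* = 321.0909.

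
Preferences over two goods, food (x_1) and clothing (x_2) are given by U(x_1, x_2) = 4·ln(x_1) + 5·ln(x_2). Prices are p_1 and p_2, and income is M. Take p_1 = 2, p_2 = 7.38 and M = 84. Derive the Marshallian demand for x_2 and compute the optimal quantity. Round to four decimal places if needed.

x_2* = 6.3234

The MRS is (4/5)·x_2/x_1. Set MRS = p_1/p_2.
Rearranging, p_2·x_2 = (5/4)·p_1·x_1. Substituting into the budget gives p_1·x_1·(1 + (5/4)) = M.
Demand: x_1*(p_1,p_2,M) = 4/9·M/p_1 and x_2* = 5/9·M/p_2.
At p_1=2, p_2=7.38, M=84: x_2* = 5/9·84/7.38 = 6.3234.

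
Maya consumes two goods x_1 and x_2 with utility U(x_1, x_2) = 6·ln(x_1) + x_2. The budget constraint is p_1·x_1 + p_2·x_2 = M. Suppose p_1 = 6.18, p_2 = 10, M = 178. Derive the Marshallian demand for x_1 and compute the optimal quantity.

Set MRS = p_1/p_2: (6/x_1)/1 = p_1/p_2.
So x_1*(p_1,p_2) = 6·p_2/p_1, independent of income; and x_2* = (M − 6·p_2)/p_2.
At the given prices: x_1* = 6·10/6.18 = 9.7087.

x_1* = 9.7087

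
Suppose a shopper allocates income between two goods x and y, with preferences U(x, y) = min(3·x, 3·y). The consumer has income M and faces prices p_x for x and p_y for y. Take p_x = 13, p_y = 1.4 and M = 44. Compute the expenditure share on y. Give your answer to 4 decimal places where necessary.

Leontief preferences: the optimum is at the kink where x/3 = y/3, i.e. y = x.
Budget: p_x·x + p_y·x = M, so (3·p_x + 3·p_y)·x = 3·M.
Demand: x*(p_x,p_y,M) = 3·M/(3·p_x + 3·p_y), y* = 3·M/(3·p_x + 3·p_y).
Here 3·13 + 3·1.4 = 43.2, giving x* = 3.0556 and y* = 3.0556.
Expenditure on y: 1.4·3.0556 = 4.2778; share = 0.0972.

share on y = 0.0972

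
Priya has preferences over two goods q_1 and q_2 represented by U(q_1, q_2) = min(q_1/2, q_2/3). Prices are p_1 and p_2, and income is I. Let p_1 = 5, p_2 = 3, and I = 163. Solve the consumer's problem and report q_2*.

q_2* = 25.7368

Demand: q_1*(p_1,p_2,I) = 2·I/(2·p_1 + 3·p_2), q_2* = 3·I/(2·p_1 + 3·p_2).
Here 2·5 + 3·3 = 19, giving q_2* = 25.7368.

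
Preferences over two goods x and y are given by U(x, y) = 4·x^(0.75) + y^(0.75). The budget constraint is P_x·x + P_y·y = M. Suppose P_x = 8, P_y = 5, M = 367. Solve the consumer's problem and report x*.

x* = 45.1526

With the ratio pinned down, the budget gives x* = M/(P_x + P_y·(y/x)) and y* = (y/x)·x*.
Numerically y/x = 0.0256, so x* = 367/(8 + 5·0.0256) = 45.1526.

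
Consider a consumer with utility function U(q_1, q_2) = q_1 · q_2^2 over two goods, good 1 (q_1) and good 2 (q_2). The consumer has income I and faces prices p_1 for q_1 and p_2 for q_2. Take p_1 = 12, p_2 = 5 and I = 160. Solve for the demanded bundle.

MU_q_1/MU_q_2 = (q_2)/(2·q_1); tangency sets this equal to p_1/p_2.
So p_2·q_2 = 2·p_1·q_1; combined with the budget, a share 1/3 of income goes to q_1.
Demand: q_1*(p_1,p_2,I) = 1/3·I/p_1 and q_2* = 2/3·I/p_2.
At p_1=12, p_2=5, I=160: q_1* = 1/3·160/12 = 4.4444, q_2* = 21.3333.

q_1* = 4.4444, q_2* = 21.3333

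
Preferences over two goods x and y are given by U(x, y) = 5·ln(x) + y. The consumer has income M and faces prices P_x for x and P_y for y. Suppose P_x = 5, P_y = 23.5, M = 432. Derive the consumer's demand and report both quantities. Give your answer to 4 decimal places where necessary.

MU_x = 5/x, MU_y = 1. Tangency: 5/x = P_x/P_y.
So x*(P_x,P_y) = 5·P_y/P_x, independent of income; and y* = (M − 5·P_y)/P_y.
At the given prices: x* = 5·23.5/5 = 23.5, and y* = 13.383.

x* = 23.5, y* = 13.383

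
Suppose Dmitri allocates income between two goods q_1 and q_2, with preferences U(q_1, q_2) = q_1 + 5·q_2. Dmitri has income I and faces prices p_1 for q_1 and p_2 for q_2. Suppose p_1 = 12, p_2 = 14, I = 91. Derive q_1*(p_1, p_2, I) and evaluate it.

Perfect substitutes: compare marginal utility per dollar. 1/p_1 vs 5/p_2 → 0.0833 vs 0.3571.
q_2 gives more utility per dollar, so spend all income on q_2: q_2* = I/p_2, q_1* = 0.
Numerically: q_1* = 0, q_2* = 6.5.

q_1* = 0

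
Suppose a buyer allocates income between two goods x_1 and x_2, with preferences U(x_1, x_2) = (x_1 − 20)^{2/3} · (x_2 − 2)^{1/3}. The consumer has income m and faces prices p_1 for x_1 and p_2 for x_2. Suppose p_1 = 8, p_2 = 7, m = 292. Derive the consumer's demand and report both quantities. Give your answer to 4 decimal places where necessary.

This is Cobb-Douglas in (x_1−20, x_2−2): tangency gives 2/3·p_2·(x_2−2) = 1/3·p_1·(x_1−20).
After buying the subsistence bundle (20, 2), a share 2/3 of the remaining income goes to x_1: x_1* = 20 + 2/3·(m − 20p_1 − 2p_2)/p_1.
Discretionary income = 292 − 20·8 − 2·7 = 118; x_1* = 20 + 2/3·118/8 = 29.8333; x_2* = 2 + 1/3·118/7 = 7.619.

x_1* = 29.8333, x_2* = 7.619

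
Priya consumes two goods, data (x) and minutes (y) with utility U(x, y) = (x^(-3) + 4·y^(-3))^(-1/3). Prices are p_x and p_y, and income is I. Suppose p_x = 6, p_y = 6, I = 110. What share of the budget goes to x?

MRS = MU_x/MU_y = (1/4)·(y/x)^(4). Set equal to p_x/p_y.
Hence y/x = (4·p_x/p_y)^(1/(4)), i.e. raised to the 0.25 power.
With the ratio pinned down, the budget gives x* = I/(p_x + p_y·(y/x)) and y* = (y/x)·x*.
Numerically y/x = 1.414214, so x* = 110/(6 + 6·1.414214) = 7.5939 and y* = 1.414214·7.5939 = 10.7394.
Expenditure on x: 6·7.5939 = 45.5635; share = 0.4142.

share on x = 0.4142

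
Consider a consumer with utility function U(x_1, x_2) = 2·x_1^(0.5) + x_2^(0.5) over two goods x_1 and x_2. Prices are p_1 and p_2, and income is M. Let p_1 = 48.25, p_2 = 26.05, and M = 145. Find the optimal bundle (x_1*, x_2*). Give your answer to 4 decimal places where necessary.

Numerically x_2/x_1 = 0.857668, so x_1* = 145/(48.25 + 26.05·0.857668) = 2.054 and x_2* = 0.857668·2.054 = 1.7617.

x_1* = 2.054, x_2* = 1.7617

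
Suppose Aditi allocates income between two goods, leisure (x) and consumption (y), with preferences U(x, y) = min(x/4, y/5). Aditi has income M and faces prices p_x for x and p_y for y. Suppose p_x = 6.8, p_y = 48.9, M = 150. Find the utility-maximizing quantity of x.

x* = 2.2083

With perfect complements, no substitution: consume in ratio x:y = 4:5.
Budget: p_x·x + p_y·(5/4)·x = M, so (4·p_x + 5·p_y)·x = 4·M.
Demand: x*(p_x,p_y,M) = 4·M/(4·p_x + 5·p_y), y* = 5·M/(4·p_x + 5·p_y).
Here 4·6.8 + 5·48.9 = 271.7, giving x* = 2.2083.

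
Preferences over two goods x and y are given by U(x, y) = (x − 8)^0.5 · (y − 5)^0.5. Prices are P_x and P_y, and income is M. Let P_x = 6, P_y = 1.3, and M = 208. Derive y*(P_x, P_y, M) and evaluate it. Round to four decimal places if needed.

MRS = (y−5)/(x−8). Tangency with P_x/P_y gives y−5 = (P_x/P_y)·(x−8).
Substituting into the budget: x* = 8 + 0.5·(M − 8·P_x − 5·P_y)/P_x, and y* = 5 + 0.5·(…)/P_y.
Discretionary income = 208 − 8·6 − 5·1.3 = 153.5; y* = 5 + 0.5·153.5/1.3 = 64.0385.

y* = 64.0385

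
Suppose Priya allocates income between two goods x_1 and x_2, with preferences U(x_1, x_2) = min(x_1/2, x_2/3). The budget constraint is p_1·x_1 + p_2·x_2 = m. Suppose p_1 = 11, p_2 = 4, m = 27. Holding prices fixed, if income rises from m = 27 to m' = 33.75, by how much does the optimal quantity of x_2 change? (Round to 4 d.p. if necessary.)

Here 2·11 + 3·4 = 34, giving x_2* = 2.3824.
At m' = 33.75: x_2* = 2.9779. Change: 2.9779 − 2.3824 = 0.5956.

Δx_2* = 0.5956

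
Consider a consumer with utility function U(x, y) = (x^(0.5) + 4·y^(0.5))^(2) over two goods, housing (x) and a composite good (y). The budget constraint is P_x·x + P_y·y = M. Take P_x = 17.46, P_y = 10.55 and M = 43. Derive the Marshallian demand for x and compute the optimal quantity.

x* = 0.0896

From the CES first-order condition, (1/4)·(y/x)^(0.5) = P_x/P_y.
Solve for the ratio: y/x = [4·P_x/P_y]^(2).
Substitute y = (y/x)·x into the budget: x* = M/(P_x + P_y·(y/x)).
Numerically y/x = 43.823145, so x* = 43/(17.46 + 10.55·43.823145) = 0.0896.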